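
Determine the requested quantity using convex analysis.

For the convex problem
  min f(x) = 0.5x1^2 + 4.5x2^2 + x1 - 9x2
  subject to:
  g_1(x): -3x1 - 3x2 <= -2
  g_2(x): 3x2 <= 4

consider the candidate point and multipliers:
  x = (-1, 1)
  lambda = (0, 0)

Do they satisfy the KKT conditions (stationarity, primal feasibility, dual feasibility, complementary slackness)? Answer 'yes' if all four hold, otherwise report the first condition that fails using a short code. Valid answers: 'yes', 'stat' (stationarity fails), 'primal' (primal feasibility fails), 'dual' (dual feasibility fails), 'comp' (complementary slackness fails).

Gradient of f: grad f(x) = Q x + c = (0, 0)
Constraint values g_i(x) = a_i^T x - b_i:
  g_1((-1, 1)) = 2
  g_2((-1, 1)) = -1
Stationarity residual: grad f(x) + sum_i lambda_i a_i = (0, 0)
  -> stationarity OK
Primal feasibility (all g_i <= 0): FAILS
Dual feasibility (all lambda_i >= 0): OK
Complementary slackness (lambda_i * g_i(x) = 0 for all i): OK

Verdict: the first failing condition is primal_feasibility -> primal.

primal


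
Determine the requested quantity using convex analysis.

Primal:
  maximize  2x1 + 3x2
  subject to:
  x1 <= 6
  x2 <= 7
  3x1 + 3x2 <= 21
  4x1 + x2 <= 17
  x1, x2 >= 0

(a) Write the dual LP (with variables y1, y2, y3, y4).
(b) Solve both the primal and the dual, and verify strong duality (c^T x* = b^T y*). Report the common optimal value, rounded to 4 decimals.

The standard primal-dual pair for 'max c^T x s.t. A x <= b, x >= 0' is:
  Dual:  min b^T y  s.t.  A^T y >= c,  y >= 0.

So the dual LP is:
  minimize  6y1 + 7y2 + 21y3 + 17y4
  subject to:
    y1 + 3y3 + 4y4 >= 2
    y2 + 3y3 + y4 >= 3
    y1, y2, y3, y4 >= 0

Solving the primal: x* = (0, 7).
  primal value c^T x* = 21.
Solving the dual: y* = (0, 1, 0.6667, 0).
  dual value b^T y* = 21.
Strong duality: c^T x* = b^T y*. Confirmed.

21


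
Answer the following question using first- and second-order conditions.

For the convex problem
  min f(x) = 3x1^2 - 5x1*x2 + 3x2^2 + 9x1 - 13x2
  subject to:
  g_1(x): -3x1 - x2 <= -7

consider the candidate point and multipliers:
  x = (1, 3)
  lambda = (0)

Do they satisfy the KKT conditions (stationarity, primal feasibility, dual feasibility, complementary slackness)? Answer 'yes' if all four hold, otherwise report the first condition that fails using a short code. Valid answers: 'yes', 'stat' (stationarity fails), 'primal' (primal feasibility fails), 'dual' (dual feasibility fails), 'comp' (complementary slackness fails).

Gradient of f: grad f(x) = Q x + c = (0, 0)
Constraint values g_i(x) = a_i^T x - b_i:
  g_1((1, 3)) = 1
Stationarity residual: grad f(x) + sum_i lambda_i a_i = (0, 0)
  -> stationarity OK
Primal feasibility (all g_i <= 0): FAILS
Dual feasibility (all lambda_i >= 0): OK
Complementary slackness (lambda_i * g_i(x) = 0 for all i): OK

Verdict: the first failing condition is primal_feasibility -> primal.

primal


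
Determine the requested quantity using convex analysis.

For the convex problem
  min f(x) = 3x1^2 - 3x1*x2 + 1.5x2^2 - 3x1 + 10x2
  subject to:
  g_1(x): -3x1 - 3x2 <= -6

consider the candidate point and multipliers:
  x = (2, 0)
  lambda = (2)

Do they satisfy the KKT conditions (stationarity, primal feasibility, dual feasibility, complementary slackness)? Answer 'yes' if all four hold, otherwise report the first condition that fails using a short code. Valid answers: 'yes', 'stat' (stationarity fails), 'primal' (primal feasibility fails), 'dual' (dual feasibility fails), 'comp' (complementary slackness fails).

Gradient of f: grad f(x) = Q x + c = (9, 4)
Constraint values g_i(x) = a_i^T x - b_i:
  g_1((2, 0)) = 0
Stationarity residual: grad f(x) + sum_i lambda_i a_i = (3, -2)
  -> stationarity FAILS
Primal feasibility (all g_i <= 0): OK
Dual feasibility (all lambda_i >= 0): OK
Complementary slackness (lambda_i * g_i(x) = 0 for all i): OK

Verdict: the first failing condition is stationarity -> stat.

stat


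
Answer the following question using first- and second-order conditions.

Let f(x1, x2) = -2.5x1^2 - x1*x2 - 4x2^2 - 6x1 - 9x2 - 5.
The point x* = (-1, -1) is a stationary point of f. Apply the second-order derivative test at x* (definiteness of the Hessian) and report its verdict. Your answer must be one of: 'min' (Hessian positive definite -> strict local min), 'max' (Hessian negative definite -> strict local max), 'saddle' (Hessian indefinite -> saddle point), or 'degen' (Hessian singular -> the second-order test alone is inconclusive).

Compute the Hessian H = grad^2 f:
  H = [[-5, -1], [-1, -8]]
Verify stationarity: grad f(x*) = H x* + g = (0, 0).
Eigenvalues of H: -8.3028, -4.6972.
Both eigenvalues < 0, so H is negative definite -> x* is a strict local max.

max


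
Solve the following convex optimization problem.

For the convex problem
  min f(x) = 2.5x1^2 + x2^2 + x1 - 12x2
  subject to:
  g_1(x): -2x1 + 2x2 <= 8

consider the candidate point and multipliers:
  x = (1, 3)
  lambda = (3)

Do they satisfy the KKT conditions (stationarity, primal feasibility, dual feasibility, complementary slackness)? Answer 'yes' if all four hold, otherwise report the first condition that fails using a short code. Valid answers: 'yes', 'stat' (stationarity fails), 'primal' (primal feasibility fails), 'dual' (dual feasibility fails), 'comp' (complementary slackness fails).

Gradient of f: grad f(x) = Q x + c = (6, -6)
Constraint values g_i(x) = a_i^T x - b_i:
  g_1((1, 3)) = -4
Stationarity residual: grad f(x) + sum_i lambda_i a_i = (0, 0)
  -> stationarity OK
Primal feasibility (all g_i <= 0): OK
Dual feasibility (all lambda_i >= 0): OK
Complementary slackness (lambda_i * g_i(x) = 0 for all i): FAILS

Verdict: the first failing condition is complementary_slackness -> comp.

comp


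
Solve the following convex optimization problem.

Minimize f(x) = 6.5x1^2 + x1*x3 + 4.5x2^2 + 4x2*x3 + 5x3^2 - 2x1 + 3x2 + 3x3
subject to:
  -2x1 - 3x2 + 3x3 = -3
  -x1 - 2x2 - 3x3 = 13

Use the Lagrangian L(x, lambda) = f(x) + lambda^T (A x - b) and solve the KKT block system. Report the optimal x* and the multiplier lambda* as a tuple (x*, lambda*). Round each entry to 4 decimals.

Form the Lagrangian:
  L(x, lambda) = (1/2) x^T Q x + c^T x + lambda^T (A x - b)
Stationarity (grad_x L = 0): Q x + c + A^T lambda = 0.
Primal feasibility: A x = b.

This gives the KKT block system:
  [ Q   A^T ] [ x     ]   [-c ]
  [ A    0  ] [ lambda ] = [ b ]

Solving the linear system:
  x*      = (-0.5508, -1.6695, -3.0367)
  lambda* = (-0.2217, -11.7537)
  f(x*)   = 69.5581

x* = (-0.5508, -1.6695, -3.0367), lambda* = (-0.2217, -11.7537)


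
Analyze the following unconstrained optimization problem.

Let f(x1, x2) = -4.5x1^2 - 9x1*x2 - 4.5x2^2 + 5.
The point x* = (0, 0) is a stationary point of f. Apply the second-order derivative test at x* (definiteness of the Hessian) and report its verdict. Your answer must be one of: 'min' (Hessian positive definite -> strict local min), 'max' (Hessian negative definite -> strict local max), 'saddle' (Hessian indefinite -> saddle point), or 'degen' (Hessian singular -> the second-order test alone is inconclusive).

Compute the Hessian H = grad^2 f:
  H = [[-9, -9], [-9, -9]]
Verify stationarity: grad f(x*) = H x* + g = (0, 0).
Eigenvalues of H: -18, 0.
H has a zero eigenvalue (singular; negative semidefinite but not definite), so H is neither positive definite, negative definite, nor indefinite. The second-order test alone is inconclusive -> degen.
(Indeed, f is constant along the null direction of H through x*, so x* is not a strict local extremum.)

degen


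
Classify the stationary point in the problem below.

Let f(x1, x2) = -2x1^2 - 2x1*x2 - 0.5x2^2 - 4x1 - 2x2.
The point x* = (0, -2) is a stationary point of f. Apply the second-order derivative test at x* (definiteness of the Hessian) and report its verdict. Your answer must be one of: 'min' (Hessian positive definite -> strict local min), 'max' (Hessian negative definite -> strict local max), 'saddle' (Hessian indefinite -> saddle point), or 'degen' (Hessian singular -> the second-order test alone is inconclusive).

Compute the Hessian H = grad^2 f:
  H = [[-4, -2], [-2, -1]]
Verify stationarity: grad f(x*) = H x* + g = (0, 0).
Eigenvalues of H: -5, 0.
H has a zero eigenvalue (singular; negative semidefinite but not definite), so H is neither positive definite, negative definite, nor indefinite. The second-order test alone is inconclusive -> degen.
(Indeed, f is constant along the null direction of H through x*, so x* is not a strict local extremum.)

degen


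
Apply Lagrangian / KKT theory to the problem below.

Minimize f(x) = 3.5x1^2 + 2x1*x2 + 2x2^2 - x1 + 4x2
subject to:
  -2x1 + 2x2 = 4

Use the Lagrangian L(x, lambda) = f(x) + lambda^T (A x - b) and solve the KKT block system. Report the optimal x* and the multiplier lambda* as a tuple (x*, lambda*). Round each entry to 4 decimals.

Form the Lagrangian:
  L(x, lambda) = (1/2) x^T Q x + c^T x + lambda^T (A x - b)
Stationarity (grad_x L = 0): Q x + c + A^T lambda = 0.
Primal feasibility: A x = b.

This gives the KKT block system:
  [ Q   A^T ] [ x     ]   [-c ]
  [ A    0  ] [ lambda ] = [ b ]

Solving the linear system:
  x*      = (-1, 1)
  lambda* = (-3)
  f(x*)   = 8.5

x* = (-1, 1), lambda* = (-3)


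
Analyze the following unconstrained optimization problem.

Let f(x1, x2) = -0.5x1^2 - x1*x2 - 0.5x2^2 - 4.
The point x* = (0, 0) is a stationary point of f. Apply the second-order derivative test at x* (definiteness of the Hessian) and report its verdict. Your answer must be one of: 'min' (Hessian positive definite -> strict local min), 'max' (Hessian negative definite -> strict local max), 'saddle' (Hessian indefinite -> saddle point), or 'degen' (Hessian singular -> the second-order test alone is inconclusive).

Compute the Hessian H = grad^2 f:
  H = [[-1, -1], [-1, -1]]
Verify stationarity: grad f(x*) = H x* + g = (0, 0).
Eigenvalues of H: -2, 0.
H has a zero eigenvalue (singular; negative semidefinite but not definite), so H is neither positive definite, negative definite, nor indefinite. The second-order test alone is inconclusive -> degen.
(Indeed, f is constant along the null direction of H through x*, so x* is not a strict local extremum.)

degen


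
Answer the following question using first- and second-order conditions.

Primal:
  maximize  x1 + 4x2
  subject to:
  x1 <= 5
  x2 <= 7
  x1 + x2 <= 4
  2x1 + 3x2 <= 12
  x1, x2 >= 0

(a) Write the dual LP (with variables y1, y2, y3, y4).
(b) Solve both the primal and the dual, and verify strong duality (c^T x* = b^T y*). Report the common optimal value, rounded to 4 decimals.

The standard primal-dual pair for 'max c^T x s.t. A x <= b, x >= 0' is:
  Dual:  min b^T y  s.t.  A^T y >= c,  y >= 0.

So the dual LP is:
  minimize  5y1 + 7y2 + 4y3 + 12y4
  subject to:
    y1 + y3 + 2y4 >= 1
    y2 + y3 + 3y4 >= 4
    y1, y2, y3, y4 >= 0

Solving the primal: x* = (0, 4).
  primal value c^T x* = 16.
Solving the dual: y* = (0, 0, 0, 1.3333).
  dual value b^T y* = 16.
Strong duality: c^T x* = b^T y*. Confirmed.

16


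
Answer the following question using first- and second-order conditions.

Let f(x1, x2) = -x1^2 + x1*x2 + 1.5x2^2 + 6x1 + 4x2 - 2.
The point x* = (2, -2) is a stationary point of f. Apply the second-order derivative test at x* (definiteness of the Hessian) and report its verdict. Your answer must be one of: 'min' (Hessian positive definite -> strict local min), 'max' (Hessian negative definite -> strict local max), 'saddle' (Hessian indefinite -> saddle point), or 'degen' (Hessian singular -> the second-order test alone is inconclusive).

Compute the Hessian H = grad^2 f:
  H = [[-2, 1], [1, 3]]
Verify stationarity: grad f(x*) = H x* + g = (0, 0).
Eigenvalues of H: -2.1926, 3.1926.
Eigenvalues have mixed signs, so H is indefinite -> x* is a saddle point.

saddle


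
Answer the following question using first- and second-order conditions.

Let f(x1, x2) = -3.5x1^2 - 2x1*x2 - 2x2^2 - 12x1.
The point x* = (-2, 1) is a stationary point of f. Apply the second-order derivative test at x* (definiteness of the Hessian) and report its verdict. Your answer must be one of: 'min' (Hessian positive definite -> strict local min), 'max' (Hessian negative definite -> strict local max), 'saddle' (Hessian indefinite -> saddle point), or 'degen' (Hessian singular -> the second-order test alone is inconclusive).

Compute the Hessian H = grad^2 f:
  H = [[-7, -2], [-2, -4]]
Verify stationarity: grad f(x*) = H x* + g = (0, 0).
Eigenvalues of H: -8, -3.
Both eigenvalues < 0, so H is negative definite -> x* is a strict local max.

max


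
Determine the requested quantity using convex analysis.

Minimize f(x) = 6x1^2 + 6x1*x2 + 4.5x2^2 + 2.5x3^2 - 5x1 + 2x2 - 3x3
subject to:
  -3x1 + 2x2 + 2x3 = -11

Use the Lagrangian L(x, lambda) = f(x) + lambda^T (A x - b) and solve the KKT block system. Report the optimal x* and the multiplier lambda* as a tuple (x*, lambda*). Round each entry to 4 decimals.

Form the Lagrangian:
  L(x, lambda) = (1/2) x^T Q x + c^T x + lambda^T (A x - b)
Stationarity (grad_x L = 0): Q x + c + A^T lambda = 0.
Primal feasibility: A x = b.

This gives the KKT block system:
  [ Q   A^T ] [ x     ]   [-c ]
  [ A    0  ] [ lambda ] = [ b ]

Solving the linear system:
  x*      = (2.0472, -2.1021, -0.3271)
  lambda* = (2.3179)
  f(x*)   = 6.0189

x* = (2.0472, -2.1021, -0.3271), lambda* = (2.3179)


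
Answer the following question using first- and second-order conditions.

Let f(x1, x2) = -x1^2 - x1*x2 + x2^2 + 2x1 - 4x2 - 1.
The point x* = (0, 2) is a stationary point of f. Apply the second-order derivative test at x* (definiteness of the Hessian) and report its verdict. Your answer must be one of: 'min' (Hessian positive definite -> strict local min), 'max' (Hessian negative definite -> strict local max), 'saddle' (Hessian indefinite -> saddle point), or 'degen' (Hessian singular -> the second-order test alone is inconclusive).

Compute the Hessian H = grad^2 f:
  H = [[-2, -1], [-1, 2]]
Verify stationarity: grad f(x*) = H x* + g = (0, 0).
Eigenvalues of H: -2.2361, 2.2361.
Eigenvalues have mixed signs, so H is indefinite -> x* is a saddle point.

saddle


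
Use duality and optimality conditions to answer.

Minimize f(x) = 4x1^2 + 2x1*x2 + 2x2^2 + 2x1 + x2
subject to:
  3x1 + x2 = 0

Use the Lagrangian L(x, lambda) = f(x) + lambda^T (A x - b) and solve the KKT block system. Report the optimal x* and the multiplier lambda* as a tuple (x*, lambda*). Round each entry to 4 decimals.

Form the Lagrangian:
  L(x, lambda) = (1/2) x^T Q x + c^T x + lambda^T (A x - b)
Stationarity (grad_x L = 0): Q x + c + A^T lambda = 0.
Primal feasibility: A x = b.

This gives the KKT block system:
  [ Q   A^T ] [ x     ]   [-c ]
  [ A    0  ] [ lambda ] = [ b ]

Solving the linear system:
  x*      = (0.0312, -0.0938)
  lambda* = (-0.6875)
  f(x*)   = -0.0156

x* = (0.0312, -0.0938), lambda* = (-0.6875)


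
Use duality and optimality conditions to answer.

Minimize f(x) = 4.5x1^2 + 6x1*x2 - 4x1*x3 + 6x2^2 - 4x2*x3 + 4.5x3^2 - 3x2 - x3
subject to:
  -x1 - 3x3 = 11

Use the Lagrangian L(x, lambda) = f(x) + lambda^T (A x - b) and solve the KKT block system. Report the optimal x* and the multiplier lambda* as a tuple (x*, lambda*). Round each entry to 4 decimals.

Form the Lagrangian:
  L(x, lambda) = (1/2) x^T Q x + c^T x + lambda^T (A x - b)
Stationarity (grad_x L = 0): Q x + c + A^T lambda = 0.
Primal feasibility: A x = b.

This gives the KKT block system:
  [ Q   A^T ] [ x     ]   [-c ]
  [ A    0  ] [ lambda ] = [ b ]

Solving the linear system:
  x*      = (-2.3054, 0.4367, -2.8982)
  lambda* = (-6.5362)
  f(x*)   = 36.7432

x* = (-2.3054, 0.4367, -2.8982), lambda* = (-6.5362)


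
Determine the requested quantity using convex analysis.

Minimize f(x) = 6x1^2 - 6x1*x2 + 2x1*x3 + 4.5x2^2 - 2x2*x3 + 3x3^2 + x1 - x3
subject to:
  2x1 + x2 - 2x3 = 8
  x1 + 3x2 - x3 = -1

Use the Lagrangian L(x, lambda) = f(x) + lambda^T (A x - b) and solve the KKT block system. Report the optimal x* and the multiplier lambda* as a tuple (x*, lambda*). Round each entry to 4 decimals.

Form the Lagrangian:
  L(x, lambda) = (1/2) x^T Q x + c^T x + lambda^T (A x - b)
Stationarity (grad_x L = 0): Q x + c + A^T lambda = 0.
Primal feasibility: A x = b.

This gives the KKT block system:
  [ Q   A^T ] [ x     ]   [-c ]
  [ A    0  ] [ lambda ] = [ b ]

Solving the linear system:
  x*      = (1.0909, -2, -3.9091)
  lambda* = (-14.3091, 10.3455)
  f(x*)   = 64.9091

x* = (1.0909, -2, -3.9091), lambda* = (-14.3091, 10.3455)


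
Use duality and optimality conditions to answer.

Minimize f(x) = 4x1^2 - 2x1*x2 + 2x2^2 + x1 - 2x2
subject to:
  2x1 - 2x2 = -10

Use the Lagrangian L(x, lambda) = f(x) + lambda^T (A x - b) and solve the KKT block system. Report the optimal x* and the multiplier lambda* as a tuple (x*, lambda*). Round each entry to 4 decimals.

Form the Lagrangian:
  L(x, lambda) = (1/2) x^T Q x + c^T x + lambda^T (A x - b)
Stationarity (grad_x L = 0): Q x + c + A^T lambda = 0.
Primal feasibility: A x = b.

This gives the KKT block system:
  [ Q   A^T ] [ x     ]   [-c ]
  [ A    0  ] [ lambda ] = [ b ]

Solving the linear system:
  x*      = (-1.125, 3.875)
  lambda* = (7.875)
  f(x*)   = 34.9375

x* = (-1.125, 3.875), lambda* = (7.875)


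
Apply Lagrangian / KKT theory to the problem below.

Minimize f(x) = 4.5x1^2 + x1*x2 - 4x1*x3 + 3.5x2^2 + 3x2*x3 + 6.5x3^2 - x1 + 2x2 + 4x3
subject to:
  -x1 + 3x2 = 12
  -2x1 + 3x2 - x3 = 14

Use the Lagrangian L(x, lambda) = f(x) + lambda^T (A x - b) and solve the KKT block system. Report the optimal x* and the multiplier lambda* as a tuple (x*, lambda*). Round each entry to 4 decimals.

Form the Lagrangian:
  L(x, lambda) = (1/2) x^T Q x + c^T x + lambda^T (A x - b)
Stationarity (grad_x L = 0): Q x + c + A^T lambda = 0.
Primal feasibility: A x = b.

This gives the KKT block system:
  [ Q   A^T ] [ x     ]   [-c ]
  [ A    0  ] [ lambda ] = [ b ]

Solving the linear system:
  x*      = (-0.9849, 3.6717, -1.0151)
  lambda* = (-13.6491, 5.7585)
  f(x*)   = 43.7189

x* = (-0.9849, 3.6717, -1.0151), lambda* = (-13.6491, 5.7585)


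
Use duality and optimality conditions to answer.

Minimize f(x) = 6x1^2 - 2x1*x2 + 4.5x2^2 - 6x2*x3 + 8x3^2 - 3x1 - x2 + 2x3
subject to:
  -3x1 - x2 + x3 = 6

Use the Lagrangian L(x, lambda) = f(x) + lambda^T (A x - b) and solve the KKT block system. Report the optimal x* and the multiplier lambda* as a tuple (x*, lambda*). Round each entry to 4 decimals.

Form the Lagrangian:
  L(x, lambda) = (1/2) x^T Q x + c^T x + lambda^T (A x - b)
Stationarity (grad_x L = 0): Q x + c + A^T lambda = 0.
Primal feasibility: A x = b.

This gives the KKT block system:
  [ Q   A^T ] [ x     ]   [-c ]
  [ A    0  ] [ lambda ] = [ b ]

Solving the linear system:
  x*      = (-1.668, -1.0997, -0.1037)
  lambda* = (-6.9389)
  f(x*)   = 23.7649

x* = (-1.668, -1.0997, -0.1037), lambda* = (-6.9389)


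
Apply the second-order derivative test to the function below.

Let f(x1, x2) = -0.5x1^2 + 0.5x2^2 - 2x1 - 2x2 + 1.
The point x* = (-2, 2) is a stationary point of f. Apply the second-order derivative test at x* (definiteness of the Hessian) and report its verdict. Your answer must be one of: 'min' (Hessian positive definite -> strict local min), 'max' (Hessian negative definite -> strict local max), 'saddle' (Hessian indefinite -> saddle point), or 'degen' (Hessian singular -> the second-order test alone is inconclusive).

Compute the Hessian H = grad^2 f:
  H = [[-1, 0], [0, 1]]
Verify stationarity: grad f(x*) = H x* + g = (0, 0).
Eigenvalues of H: -1, 1.
Eigenvalues have mixed signs, so H is indefinite -> x* is a saddle point.

saddle


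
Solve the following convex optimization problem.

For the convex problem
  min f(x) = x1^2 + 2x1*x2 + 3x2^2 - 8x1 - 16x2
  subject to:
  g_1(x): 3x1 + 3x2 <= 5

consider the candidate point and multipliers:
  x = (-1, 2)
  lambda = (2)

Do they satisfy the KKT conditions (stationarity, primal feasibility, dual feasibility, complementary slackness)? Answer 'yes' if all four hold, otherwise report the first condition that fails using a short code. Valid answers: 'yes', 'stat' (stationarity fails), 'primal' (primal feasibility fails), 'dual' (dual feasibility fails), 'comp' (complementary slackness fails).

Gradient of f: grad f(x) = Q x + c = (-6, -6)
Constraint values g_i(x) = a_i^T x - b_i:
  g_1((-1, 2)) = -2
Stationarity residual: grad f(x) + sum_i lambda_i a_i = (0, 0)
  -> stationarity OK
Primal feasibility (all g_i <= 0): OK
Dual feasibility (all lambda_i >= 0): OK
Complementary slackness (lambda_i * g_i(x) = 0 for all i): FAILS

Verdict: the first failing condition is complementary_slackness -> comp.

comp


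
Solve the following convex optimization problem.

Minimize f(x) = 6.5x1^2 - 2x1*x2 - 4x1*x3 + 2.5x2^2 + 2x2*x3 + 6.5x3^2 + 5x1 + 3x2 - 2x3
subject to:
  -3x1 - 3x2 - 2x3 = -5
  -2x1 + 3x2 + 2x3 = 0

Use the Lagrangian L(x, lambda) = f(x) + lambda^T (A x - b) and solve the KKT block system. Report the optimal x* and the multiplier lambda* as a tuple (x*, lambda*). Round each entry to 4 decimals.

Form the Lagrangian:
  L(x, lambda) = (1/2) x^T Q x + c^T x + lambda^T (A x - b)
Stationarity (grad_x L = 0): Q x + c + A^T lambda = 0.
Primal feasibility: A x = b.

This gives the KKT block system:
  [ Q   A^T ] [ x     ]   [-c ]
  [ A    0  ] [ lambda ] = [ b ]

Solving the linear system:
  x*      = (1, 0.2655, 0.6018)
  lambda* = (3.4832, 2.3062)
  f(x*)   = 11.0044

x* = (1, 0.2655, 0.6018), lambda* = (3.4832, 2.3062)


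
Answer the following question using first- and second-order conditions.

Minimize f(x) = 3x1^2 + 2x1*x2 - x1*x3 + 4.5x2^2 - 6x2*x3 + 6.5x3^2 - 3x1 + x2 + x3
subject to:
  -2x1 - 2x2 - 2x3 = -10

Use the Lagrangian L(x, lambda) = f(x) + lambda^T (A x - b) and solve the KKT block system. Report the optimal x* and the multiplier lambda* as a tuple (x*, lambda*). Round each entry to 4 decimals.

Form the Lagrangian:
  L(x, lambda) = (1/2) x^T Q x + c^T x + lambda^T (A x - b)
Stationarity (grad_x L = 0): Q x + c + A^T lambda = 0.
Primal feasibility: A x = b.

This gives the KKT block system:
  [ Q   A^T ] [ x     ]   [-c ]
  [ A    0  ] [ lambda ] = [ b ]

Solving the linear system:
  x*      = (1.8522, 1.5957, 1.5522)
  lambda* = (4.8761)
  f(x*)   = 23.1761

x* = (1.8522, 1.5957, 1.5522), lambda* = (4.8761)


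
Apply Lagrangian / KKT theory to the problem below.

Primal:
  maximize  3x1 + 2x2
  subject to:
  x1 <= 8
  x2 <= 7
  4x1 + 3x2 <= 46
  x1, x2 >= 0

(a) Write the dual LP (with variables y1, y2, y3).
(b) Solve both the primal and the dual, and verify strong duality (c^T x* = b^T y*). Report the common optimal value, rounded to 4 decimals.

The standard primal-dual pair for 'max c^T x s.t. A x <= b, x >= 0' is:
  Dual:  min b^T y  s.t.  A^T y >= c,  y >= 0.

So the dual LP is:
  minimize  8y1 + 7y2 + 46y3
  subject to:
    y1 + 4y3 >= 3
    y2 + 3y3 >= 2
    y1, y2, y3 >= 0

Solving the primal: x* = (8, 4.6667).
  primal value c^T x* = 33.3333.
Solving the dual: y* = (0.3333, 0, 0.6667).
  dual value b^T y* = 33.3333.
Strong duality: c^T x* = b^T y*. Confirmed.

33.3333


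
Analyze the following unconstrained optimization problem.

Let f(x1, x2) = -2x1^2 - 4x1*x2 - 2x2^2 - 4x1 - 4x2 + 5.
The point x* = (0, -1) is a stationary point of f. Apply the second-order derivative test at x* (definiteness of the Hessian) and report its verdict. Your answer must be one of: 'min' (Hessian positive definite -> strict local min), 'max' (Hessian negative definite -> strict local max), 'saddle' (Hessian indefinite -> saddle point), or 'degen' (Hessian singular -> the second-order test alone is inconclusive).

Compute the Hessian H = grad^2 f:
  H = [[-4, -4], [-4, -4]]
Verify stationarity: grad f(x*) = H x* + g = (0, 0).
Eigenvalues of H: -8, 0.
H has a zero eigenvalue (singular; negative semidefinite but not definite), so H is neither positive definite, negative definite, nor indefinite. The second-order test alone is inconclusive -> degen.
(Indeed, f is constant along the null direction of H through x*, so x* is not a strict local extremum.)

degen


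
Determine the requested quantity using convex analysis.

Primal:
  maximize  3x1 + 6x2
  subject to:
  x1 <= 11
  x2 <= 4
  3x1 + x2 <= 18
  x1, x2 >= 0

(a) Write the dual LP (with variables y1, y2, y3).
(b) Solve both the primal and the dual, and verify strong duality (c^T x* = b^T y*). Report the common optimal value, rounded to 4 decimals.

The standard primal-dual pair for 'max c^T x s.t. A x <= b, x >= 0' is:
  Dual:  min b^T y  s.t.  A^T y >= c,  y >= 0.

So the dual LP is:
  minimize  11y1 + 4y2 + 18y3
  subject to:
    y1 + 3y3 >= 3
    y2 + y3 >= 6
    y1, y2, y3 >= 0

Solving the primal: x* = (4.6667, 4).
  primal value c^T x* = 38.
Solving the dual: y* = (0, 5, 1).
  dual value b^T y* = 38.
Strong duality: c^T x* = b^T y*. Confirmed.

38


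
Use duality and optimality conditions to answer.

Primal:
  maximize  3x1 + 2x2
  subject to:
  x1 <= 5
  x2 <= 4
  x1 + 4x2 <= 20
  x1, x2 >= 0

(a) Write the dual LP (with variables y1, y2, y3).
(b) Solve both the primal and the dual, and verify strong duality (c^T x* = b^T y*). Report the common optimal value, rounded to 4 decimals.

The standard primal-dual pair for 'max c^T x s.t. A x <= b, x >= 0' is:
  Dual:  min b^T y  s.t.  A^T y >= c,  y >= 0.

So the dual LP is:
  minimize  5y1 + 4y2 + 20y3
  subject to:
    y1 + y3 >= 3
    y2 + 4y3 >= 2
    y1, y2, y3 >= 0

Solving the primal: x* = (5, 3.75).
  primal value c^T x* = 22.5.
Solving the dual: y* = (2.5, 0, 0.5).
  dual value b^T y* = 22.5.
Strong duality: c^T x* = b^T y*. Confirmed.

22.5


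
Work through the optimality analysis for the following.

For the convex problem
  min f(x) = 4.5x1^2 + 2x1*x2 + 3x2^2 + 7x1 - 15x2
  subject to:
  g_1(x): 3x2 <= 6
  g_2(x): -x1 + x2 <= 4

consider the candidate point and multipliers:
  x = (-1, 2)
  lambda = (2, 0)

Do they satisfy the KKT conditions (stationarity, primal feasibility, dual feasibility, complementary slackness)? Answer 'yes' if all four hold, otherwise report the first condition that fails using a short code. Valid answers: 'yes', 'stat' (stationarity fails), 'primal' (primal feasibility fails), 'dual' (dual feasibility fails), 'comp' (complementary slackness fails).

Gradient of f: grad f(x) = Q x + c = (2, -5)
Constraint values g_i(x) = a_i^T x - b_i:
  g_1((-1, 2)) = 0
  g_2((-1, 2)) = -1
Stationarity residual: grad f(x) + sum_i lambda_i a_i = (2, 1)
  -> stationarity FAILS
Primal feasibility (all g_i <= 0): OK
Dual feasibility (all lambda_i >= 0): OK
Complementary slackness (lambda_i * g_i(x) = 0 for all i): OK

Verdict: the first failing condition is stationarity -> stat.

stat


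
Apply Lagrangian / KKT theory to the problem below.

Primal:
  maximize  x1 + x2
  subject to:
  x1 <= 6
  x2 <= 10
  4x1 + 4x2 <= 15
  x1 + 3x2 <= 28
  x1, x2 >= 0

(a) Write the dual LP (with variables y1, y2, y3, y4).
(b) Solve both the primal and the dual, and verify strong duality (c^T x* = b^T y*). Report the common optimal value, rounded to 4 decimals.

The standard primal-dual pair for 'max c^T x s.t. A x <= b, x >= 0' is:
  Dual:  min b^T y  s.t.  A^T y >= c,  y >= 0.

So the dual LP is:
  minimize  6y1 + 10y2 + 15y3 + 28y4
  subject to:
    y1 + 4y3 + y4 >= 1
    y2 + 4y3 + 3y4 >= 1
    y1, y2, y3, y4 >= 0

Solving the primal: x* = (3.75, 0).
  primal value c^T x* = 3.75.
Solving the dual: y* = (0, 0, 0.25, 0).
  dual value b^T y* = 3.75.
Strong duality: c^T x* = b^T y*. Confirmed.

3.75


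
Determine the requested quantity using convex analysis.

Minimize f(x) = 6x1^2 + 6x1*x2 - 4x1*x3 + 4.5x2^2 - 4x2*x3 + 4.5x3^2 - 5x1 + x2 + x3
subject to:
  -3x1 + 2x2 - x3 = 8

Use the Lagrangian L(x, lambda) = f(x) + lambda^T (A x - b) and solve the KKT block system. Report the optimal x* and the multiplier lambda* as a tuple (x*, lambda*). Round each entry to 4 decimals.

Form the Lagrangian:
  L(x, lambda) = (1/2) x^T Q x + c^T x + lambda^T (A x - b)
Stationarity (grad_x L = 0): Q x + c + A^T lambda = 0.
Primal feasibility: A x = b.

This gives the KKT block system:
  [ Q   A^T ] [ x     ]   [-c ]
  [ A    0  ] [ lambda ] = [ b ]

Solving the linear system:
  x*      = (-1.4852, 1.5051, -0.534)
  lambda* = (-3.8854)
  f(x*)   = 19.7402

x* = (-1.4852, 1.5051, -0.534), lambda* = (-3.8854)


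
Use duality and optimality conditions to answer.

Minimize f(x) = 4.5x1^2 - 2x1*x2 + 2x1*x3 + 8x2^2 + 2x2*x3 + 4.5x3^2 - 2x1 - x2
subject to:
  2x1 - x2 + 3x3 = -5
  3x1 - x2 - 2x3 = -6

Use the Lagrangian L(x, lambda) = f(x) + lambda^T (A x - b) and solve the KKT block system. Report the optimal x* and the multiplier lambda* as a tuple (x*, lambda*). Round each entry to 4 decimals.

Form the Lagrangian:
  L(x, lambda) = (1/2) x^T Q x + c^T x + lambda^T (A x - b)
Stationarity (grad_x L = 0): Q x + c + A^T lambda = 0.
Primal feasibility: A x = b.

This gives the KKT block system:
  [ Q   A^T ] [ x     ]   [-c ]
  [ A    0  ] [ lambda ] = [ b ]

Solving the linear system:
  x*      = (-2.0109, 0.3716, -0.2022)
  lambda* = (4.4451, 4.1185)
  f(x*)   = 25.2935

x* = (-2.0109, 0.3716, -0.2022), lambda* = (4.4451, 4.1185)


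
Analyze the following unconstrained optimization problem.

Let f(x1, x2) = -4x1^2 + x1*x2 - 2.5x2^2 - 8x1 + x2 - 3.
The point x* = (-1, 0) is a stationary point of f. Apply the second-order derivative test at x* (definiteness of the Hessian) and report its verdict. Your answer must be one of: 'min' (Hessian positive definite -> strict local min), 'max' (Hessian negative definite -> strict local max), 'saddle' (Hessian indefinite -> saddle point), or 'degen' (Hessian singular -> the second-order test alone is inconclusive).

Compute the Hessian H = grad^2 f:
  H = [[-8, 1], [1, -5]]
Verify stationarity: grad f(x*) = H x* + g = (0, 0).
Eigenvalues of H: -8.3028, -4.6972.
Both eigenvalues < 0, so H is negative definite -> x* is a strict local max.

max


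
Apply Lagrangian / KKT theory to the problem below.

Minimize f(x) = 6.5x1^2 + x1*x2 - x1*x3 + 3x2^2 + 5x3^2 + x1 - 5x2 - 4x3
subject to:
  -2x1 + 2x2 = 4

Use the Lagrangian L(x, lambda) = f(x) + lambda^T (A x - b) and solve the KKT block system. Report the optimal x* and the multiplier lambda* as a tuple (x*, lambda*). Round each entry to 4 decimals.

Form the Lagrangian:
  L(x, lambda) = (1/2) x^T Q x + c^T x + lambda^T (A x - b)
Stationarity (grad_x L = 0): Q x + c + A^T lambda = 0.
Primal feasibility: A x = b.

This gives the KKT block system:
  [ Q   A^T ] [ x     ]   [-c ]
  [ A    0  ] [ lambda ] = [ b ]

Solving the linear system:
  x*      = (-0.4593, 1.5407, 0.3541)
  lambda* = (-1.8923)
  f(x*)   = -1.0048

x* = (-0.4593, 1.5407, 0.3541), lambda* = (-1.8923)


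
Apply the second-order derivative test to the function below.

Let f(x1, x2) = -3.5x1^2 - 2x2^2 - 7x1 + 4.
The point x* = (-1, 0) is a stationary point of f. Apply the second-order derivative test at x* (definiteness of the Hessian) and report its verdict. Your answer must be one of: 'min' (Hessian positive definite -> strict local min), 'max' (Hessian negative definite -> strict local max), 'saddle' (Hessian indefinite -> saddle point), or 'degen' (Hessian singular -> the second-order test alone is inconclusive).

Compute the Hessian H = grad^2 f:
  H = [[-7, 0], [0, -4]]
Verify stationarity: grad f(x*) = H x* + g = (0, 0).
Eigenvalues of H: -7, -4.
Both eigenvalues < 0, so H is negative definite -> x* is a strict local max.

max


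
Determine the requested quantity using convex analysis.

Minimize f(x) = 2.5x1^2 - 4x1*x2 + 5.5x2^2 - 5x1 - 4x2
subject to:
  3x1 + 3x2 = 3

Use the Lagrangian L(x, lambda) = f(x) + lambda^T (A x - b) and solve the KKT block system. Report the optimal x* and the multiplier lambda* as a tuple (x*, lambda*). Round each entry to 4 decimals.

Form the Lagrangian:
  L(x, lambda) = (1/2) x^T Q x + c^T x + lambda^T (A x - b)
Stationarity (grad_x L = 0): Q x + c + A^T lambda = 0.
Primal feasibility: A x = b.

This gives the KKT block system:
  [ Q   A^T ] [ x     ]   [-c ]
  [ A    0  ] [ lambda ] = [ b ]

Solving the linear system:
  x*      = (0.6667, 0.3333)
  lambda* = (1)
  f(x*)   = -3.8333

x* = (0.6667, 0.3333), lambda* = (1)


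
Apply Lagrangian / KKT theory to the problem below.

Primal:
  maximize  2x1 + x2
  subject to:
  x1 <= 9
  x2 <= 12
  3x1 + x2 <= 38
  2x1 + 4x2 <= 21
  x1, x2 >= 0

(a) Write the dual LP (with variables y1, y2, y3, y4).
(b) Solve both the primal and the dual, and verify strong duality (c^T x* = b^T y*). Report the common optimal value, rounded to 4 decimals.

The standard primal-dual pair for 'max c^T x s.t. A x <= b, x >= 0' is:
  Dual:  min b^T y  s.t.  A^T y >= c,  y >= 0.

So the dual LP is:
  minimize  9y1 + 12y2 + 38y3 + 21y4
  subject to:
    y1 + 3y3 + 2y4 >= 2
    y2 + y3 + 4y4 >= 1
    y1, y2, y3, y4 >= 0

Solving the primal: x* = (9, 0.75).
  primal value c^T x* = 18.75.
Solving the dual: y* = (1.5, 0, 0, 0.25).
  dual value b^T y* = 18.75.
Strong duality: c^T x* = b^T y*. Confirmed.

18.75


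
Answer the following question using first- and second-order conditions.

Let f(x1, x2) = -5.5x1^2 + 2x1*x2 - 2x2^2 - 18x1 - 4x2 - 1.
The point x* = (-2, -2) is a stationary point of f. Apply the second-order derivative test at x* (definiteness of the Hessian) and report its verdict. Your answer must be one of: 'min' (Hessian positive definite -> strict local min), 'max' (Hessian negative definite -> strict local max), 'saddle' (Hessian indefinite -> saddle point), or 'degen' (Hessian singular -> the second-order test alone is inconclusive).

Compute the Hessian H = grad^2 f:
  H = [[-11, 2], [2, -4]]
Verify stationarity: grad f(x*) = H x* + g = (0, 0).
Eigenvalues of H: -11.5311, -3.4689.
Both eigenvalues < 0, so H is negative definite -> x* is a strict local max.

max


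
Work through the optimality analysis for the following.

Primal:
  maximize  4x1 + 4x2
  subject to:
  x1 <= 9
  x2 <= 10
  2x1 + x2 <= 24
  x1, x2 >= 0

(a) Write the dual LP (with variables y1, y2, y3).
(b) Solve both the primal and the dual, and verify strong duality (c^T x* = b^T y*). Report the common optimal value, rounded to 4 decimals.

The standard primal-dual pair for 'max c^T x s.t. A x <= b, x >= 0' is:
  Dual:  min b^T y  s.t.  A^T y >= c,  y >= 0.

So the dual LP is:
  minimize  9y1 + 10y2 + 24y3
  subject to:
    y1 + 2y3 >= 4
    y2 + y3 >= 4
    y1, y2, y3 >= 0

Solving the primal: x* = (7, 10).
  primal value c^T x* = 68.
Solving the dual: y* = (0, 2, 2).
  dual value b^T y* = 68.
Strong duality: c^T x* = b^T y*. Confirmed.

68


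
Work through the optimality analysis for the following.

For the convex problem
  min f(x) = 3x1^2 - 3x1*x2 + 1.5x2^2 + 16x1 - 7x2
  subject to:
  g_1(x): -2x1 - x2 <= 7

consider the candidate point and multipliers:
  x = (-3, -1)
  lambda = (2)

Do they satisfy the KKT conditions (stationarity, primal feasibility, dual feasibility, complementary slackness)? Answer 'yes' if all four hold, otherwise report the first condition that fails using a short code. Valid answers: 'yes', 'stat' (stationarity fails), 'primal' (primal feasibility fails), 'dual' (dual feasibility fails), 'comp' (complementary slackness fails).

Gradient of f: grad f(x) = Q x + c = (1, -1)
Constraint values g_i(x) = a_i^T x - b_i:
  g_1((-3, -1)) = 0
Stationarity residual: grad f(x) + sum_i lambda_i a_i = (-3, -3)
  -> stationarity FAILS
Primal feasibility (all g_i <= 0): OK
Dual feasibility (all lambda_i >= 0): OK
Complementary slackness (lambda_i * g_i(x) = 0 for all i): OK

Verdict: the first failing condition is stationarity -> stat.

stat


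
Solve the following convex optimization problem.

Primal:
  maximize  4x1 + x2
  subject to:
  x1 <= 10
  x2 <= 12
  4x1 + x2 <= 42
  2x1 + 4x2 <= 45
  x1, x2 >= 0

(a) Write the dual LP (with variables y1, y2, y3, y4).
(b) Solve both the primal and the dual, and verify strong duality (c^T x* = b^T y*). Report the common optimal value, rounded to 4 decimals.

The standard primal-dual pair for 'max c^T x s.t. A x <= b, x >= 0' is:
  Dual:  min b^T y  s.t.  A^T y >= c,  y >= 0.

So the dual LP is:
  minimize  10y1 + 12y2 + 42y3 + 45y4
  subject to:
    y1 + 4y3 + 2y4 >= 4
    y2 + y3 + 4y4 >= 1
    y1, y2, y3, y4 >= 0

Solving the primal: x* = (8.7857, 6.8571).
  primal value c^T x* = 42.
Solving the dual: y* = (0, 0, 1, 0).
  dual value b^T y* = 42.
Strong duality: c^T x* = b^T y*. Confirmed.

42


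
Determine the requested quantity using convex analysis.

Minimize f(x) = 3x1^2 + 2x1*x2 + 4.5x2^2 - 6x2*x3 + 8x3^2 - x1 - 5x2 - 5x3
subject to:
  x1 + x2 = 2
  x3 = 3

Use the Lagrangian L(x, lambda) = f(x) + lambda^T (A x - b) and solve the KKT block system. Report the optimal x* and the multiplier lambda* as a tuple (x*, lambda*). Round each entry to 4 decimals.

Form the Lagrangian:
  L(x, lambda) = (1/2) x^T Q x + c^T x + lambda^T (A x - b)
Stationarity (grad_x L = 0): Q x + c + A^T lambda = 0.
Primal feasibility: A x = b.

This gives the KKT block system:
  [ Q   A^T ] [ x     ]   [-c ]
  [ A    0  ] [ lambda ] = [ b ]

Solving the linear system:
  x*      = (-0.7273, 2.7273, 3)
  lambda* = (-0.0909, -26.6364)
  f(x*)   = 26.0909

x* = (-0.7273, 2.7273, 3), lambda* = (-0.0909, -26.6364)


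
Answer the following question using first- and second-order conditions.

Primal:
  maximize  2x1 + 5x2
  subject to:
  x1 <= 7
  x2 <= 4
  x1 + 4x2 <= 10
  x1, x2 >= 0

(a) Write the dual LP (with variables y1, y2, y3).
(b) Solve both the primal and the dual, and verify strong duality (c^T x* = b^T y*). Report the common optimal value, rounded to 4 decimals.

The standard primal-dual pair for 'max c^T x s.t. A x <= b, x >= 0' is:
  Dual:  min b^T y  s.t.  A^T y >= c,  y >= 0.

So the dual LP is:
  minimize  7y1 + 4y2 + 10y3
  subject to:
    y1 + y3 >= 2
    y2 + 4y3 >= 5
    y1, y2, y3 >= 0

Solving the primal: x* = (7, 0.75).
  primal value c^T x* = 17.75.
Solving the dual: y* = (0.75, 0, 1.25).
  dual value b^T y* = 17.75.
Strong duality: c^T x* = b^T y*. Confirmed.

17.75


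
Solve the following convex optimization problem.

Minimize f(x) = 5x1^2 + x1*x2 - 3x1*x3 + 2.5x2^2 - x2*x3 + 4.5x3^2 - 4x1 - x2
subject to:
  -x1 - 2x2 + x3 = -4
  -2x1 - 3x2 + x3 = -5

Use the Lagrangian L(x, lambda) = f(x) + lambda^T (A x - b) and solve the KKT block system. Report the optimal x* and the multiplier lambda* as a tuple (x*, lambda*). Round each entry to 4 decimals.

Form the Lagrangian:
  L(x, lambda) = (1/2) x^T Q x + c^T x + lambda^T (A x - b)
Stationarity (grad_x L = 0): Q x + c + A^T lambda = 0.
Primal feasibility: A x = b.

This gives the KKT block system:
  [ Q   A^T ] [ x     ]   [-c ]
  [ A    0  ] [ lambda ] = [ b ]

Solving the linear system:
  x*      = (-0.6154, 1.6154, -1.3846)
  lambda* = (28.8462, -16.6154)
  f(x*)   = 16.5769

x* = (-0.6154, 1.6154, -1.3846), lambda* = (28.8462, -16.6154)


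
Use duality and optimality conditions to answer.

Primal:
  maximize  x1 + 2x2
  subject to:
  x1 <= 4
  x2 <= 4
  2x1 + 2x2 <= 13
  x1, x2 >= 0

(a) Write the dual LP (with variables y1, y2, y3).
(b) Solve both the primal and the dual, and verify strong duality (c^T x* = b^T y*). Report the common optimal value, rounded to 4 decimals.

The standard primal-dual pair for 'max c^T x s.t. A x <= b, x >= 0' is:
  Dual:  min b^T y  s.t.  A^T y >= c,  y >= 0.

So the dual LP is:
  minimize  4y1 + 4y2 + 13y3
  subject to:
    y1 + 2y3 >= 1
    y2 + 2y3 >= 2
    y1, y2, y3 >= 0

Solving the primal: x* = (2.5, 4).
  primal value c^T x* = 10.5.
Solving the dual: y* = (0, 1, 0.5).
  dual value b^T y* = 10.5.
Strong duality: c^T x* = b^T y*. Confirmed.

10.5


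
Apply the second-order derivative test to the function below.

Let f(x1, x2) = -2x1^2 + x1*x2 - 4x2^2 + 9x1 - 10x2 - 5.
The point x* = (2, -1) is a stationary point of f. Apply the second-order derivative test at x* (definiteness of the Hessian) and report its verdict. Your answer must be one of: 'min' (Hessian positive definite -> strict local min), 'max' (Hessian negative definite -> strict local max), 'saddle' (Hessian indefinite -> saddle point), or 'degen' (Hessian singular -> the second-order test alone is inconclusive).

Compute the Hessian H = grad^2 f:
  H = [[-4, 1], [1, -8]]
Verify stationarity: grad f(x*) = H x* + g = (0, 0).
Eigenvalues of H: -8.2361, -3.7639.
Both eigenvalues < 0, so H is negative definite -> x* is a strict local max.

max
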